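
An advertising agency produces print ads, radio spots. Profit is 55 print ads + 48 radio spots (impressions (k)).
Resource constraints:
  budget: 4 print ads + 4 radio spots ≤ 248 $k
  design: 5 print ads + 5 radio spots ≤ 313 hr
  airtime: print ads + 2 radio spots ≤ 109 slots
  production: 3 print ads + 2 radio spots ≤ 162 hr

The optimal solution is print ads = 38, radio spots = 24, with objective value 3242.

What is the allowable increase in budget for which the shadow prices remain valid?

Binding constraints: budget, production. The basis is B = [[4,4],[3,2]] with det -4.
Per unit increase in budget, x* moves by d = (-0.5, 0.75).
The basis stays optimal until design becomes binding; allowable increase = 2.4 $k.

2.4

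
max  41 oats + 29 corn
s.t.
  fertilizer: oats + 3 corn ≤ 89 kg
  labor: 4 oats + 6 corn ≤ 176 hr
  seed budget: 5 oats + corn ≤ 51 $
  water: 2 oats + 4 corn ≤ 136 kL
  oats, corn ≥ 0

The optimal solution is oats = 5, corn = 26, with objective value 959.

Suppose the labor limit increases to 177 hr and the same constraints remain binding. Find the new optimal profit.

963

Binding: labor and seed budget. Non-binding: fertilizer (6 unused), water (22 unused).
By complementary slackness, y = 0 for the non-binding constraints.
Dual feasibility on the basic columns requires 4·y_labor + 5·y_seed budget = 41, 6·y_labor + 1·y_seed budget = 29.
Solving: y_labor = 4, y_seed budget = 5.
Δz = y_labor·Δb = 4 × (1) = 4, so new z* = 959 + 4 = 963.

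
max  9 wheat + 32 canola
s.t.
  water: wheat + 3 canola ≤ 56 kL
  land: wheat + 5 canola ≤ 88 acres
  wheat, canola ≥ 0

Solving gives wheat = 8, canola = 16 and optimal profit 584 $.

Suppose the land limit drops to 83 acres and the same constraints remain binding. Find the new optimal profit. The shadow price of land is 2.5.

Δb = -5, so new z* = 584 + (2.5)·(-5) = 584 − 12.5 = 571.5.

571.5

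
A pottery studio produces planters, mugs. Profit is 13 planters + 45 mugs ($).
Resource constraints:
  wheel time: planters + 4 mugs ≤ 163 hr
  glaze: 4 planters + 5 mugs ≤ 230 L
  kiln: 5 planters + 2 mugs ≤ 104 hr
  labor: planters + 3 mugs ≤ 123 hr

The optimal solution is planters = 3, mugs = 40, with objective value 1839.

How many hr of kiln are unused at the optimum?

kiln used = 5·3 + 2·40 = 95; slack = 104 − 95 = 9.

9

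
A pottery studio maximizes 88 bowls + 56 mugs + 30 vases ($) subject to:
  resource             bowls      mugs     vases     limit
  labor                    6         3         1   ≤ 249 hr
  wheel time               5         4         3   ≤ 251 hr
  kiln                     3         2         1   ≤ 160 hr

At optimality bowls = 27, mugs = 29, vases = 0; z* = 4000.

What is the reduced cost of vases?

-2

Check each constraint at x*: labor 249/249 (tight); wheel time 251/251 (tight); kiln 139/160 (slack 21).
Slack constraints have shadow price 0 (complementary slackness).
The binding rows give the dual system: 6·y_labor + 5·y_wheel time = 88 and 3·y_labor + 4·y_wheel time = 56.
This yields shadow prices y_labor = 8, y_wheel time = 8.
Reduced cost of vases: c₃ − yᵀa₃ = 30 − (8·1 + 8·3) = 30 − 32 = -2.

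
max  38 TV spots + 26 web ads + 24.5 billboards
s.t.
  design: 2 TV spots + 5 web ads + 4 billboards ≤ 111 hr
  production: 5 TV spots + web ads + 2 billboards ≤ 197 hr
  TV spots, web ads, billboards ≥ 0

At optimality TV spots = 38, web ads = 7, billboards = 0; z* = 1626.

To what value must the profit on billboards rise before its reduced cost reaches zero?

28

Check each constraint at x*: design 111/111 (tight); production 197/197 (tight).
The binding rows give the dual system: 2·y_design + 5·y_production = 38 and 5·y_design + 1·y_production = 26.
This yields shadow prices y_design = 4, y_production = 6.
billboards enters the basis when its profit ≥ yᵀa₃ = 4·4 + 6·2 = 28.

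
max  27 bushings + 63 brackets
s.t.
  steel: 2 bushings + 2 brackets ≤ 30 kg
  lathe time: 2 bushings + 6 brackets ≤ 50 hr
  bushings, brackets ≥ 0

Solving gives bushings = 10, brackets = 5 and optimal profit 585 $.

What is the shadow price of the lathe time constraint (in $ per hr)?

Both steel and lathe time are binding at x*.
Dual feasibility on the basic columns requires 2·y_steel + 2·y_lathe time = 27, 2·y_steel + 6·y_lathe time = 63.
→ y_steel = 4.5 and y_lathe time = 9.
Shadow price of lathe time = 9.

9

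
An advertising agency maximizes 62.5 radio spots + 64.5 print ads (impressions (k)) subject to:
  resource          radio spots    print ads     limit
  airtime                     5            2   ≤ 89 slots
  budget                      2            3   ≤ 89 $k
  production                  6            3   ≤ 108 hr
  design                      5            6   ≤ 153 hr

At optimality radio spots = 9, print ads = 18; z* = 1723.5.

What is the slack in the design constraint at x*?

0

design used = 5·9 + 6·18 = 153; slack = 153 − 153 = 0.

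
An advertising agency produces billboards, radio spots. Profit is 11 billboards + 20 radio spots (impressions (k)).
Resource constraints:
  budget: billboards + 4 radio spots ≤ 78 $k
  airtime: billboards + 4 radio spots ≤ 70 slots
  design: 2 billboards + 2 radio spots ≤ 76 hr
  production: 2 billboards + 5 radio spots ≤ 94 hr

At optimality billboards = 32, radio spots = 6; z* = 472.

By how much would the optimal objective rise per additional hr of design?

Binding: design and production. Non-binding: budget (22 unused), airtime (14 unused).
Slack constraints have shadow price 0 (complementary slackness).
From A_Bᵀ y = c: 2·y_design + 2·y_production = 11; 2·y_design + 5·y_production = 20.
→ y_design = 2.5 and y_production = 3.
Shadow price of design = 2.5.

2.5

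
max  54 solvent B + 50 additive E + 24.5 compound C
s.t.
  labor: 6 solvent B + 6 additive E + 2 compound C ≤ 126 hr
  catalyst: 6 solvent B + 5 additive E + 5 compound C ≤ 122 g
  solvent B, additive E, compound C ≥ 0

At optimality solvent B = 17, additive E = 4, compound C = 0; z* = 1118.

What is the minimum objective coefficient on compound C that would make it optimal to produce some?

Check each constraint at x*: labor 126/126 (tight); catalyst 122/122 (tight).
From A_Bᵀ y = c: 6·y_labor + 6·y_catalyst = 54; 6·y_labor + 5·y_catalyst = 50.
This yields shadow prices y_labor = 5, y_catalyst = 4.
compound C enters the basis when its profit ≥ yᵀa₃ = 5·2 + 4·5 = 30.

30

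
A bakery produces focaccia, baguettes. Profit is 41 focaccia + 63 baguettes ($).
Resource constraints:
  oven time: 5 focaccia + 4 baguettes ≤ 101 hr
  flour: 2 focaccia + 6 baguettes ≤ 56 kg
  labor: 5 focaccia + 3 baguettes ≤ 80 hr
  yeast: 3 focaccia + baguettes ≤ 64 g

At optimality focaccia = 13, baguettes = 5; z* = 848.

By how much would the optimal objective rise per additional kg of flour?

Check each constraint at x*: oven time 85/101 (slack 16); flour 56/56 (tight); labor 80/80 (tight); yeast 44/64 (slack 20).
Since oven time, yeast are not tight, their duals are 0.
Dual feasibility on the basic columns requires 2·y_flour + 5·y_labor = 41, 6·y_flour + 3·y_labor = 63.
→ y_flour = 8 and y_labor = 5.
Shadow price of flour = 8.

8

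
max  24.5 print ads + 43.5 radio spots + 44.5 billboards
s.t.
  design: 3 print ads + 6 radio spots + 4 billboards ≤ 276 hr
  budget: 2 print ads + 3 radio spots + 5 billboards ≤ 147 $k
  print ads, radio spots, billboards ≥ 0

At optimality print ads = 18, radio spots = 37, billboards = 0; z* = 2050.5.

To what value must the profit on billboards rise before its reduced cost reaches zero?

Check each constraint at x*: design 276/276 (tight); budget 147/147 (tight).
Dual feasibility on the basic columns requires 3·y_design + 2·y_budget = 24.5, 6·y_design + 3·y_budget = 43.5.
This yields shadow prices y_design = 4.5, y_budget = 5.5.
billboards enters the basis when its profit ≥ yᵀa₃ = 4.5·4 + 5.5·5 = 45.5.

45.5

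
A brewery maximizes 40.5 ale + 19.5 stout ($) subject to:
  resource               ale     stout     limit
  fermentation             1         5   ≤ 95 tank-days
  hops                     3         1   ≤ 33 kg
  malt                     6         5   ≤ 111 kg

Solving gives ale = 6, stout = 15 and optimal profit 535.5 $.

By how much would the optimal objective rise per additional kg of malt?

At the optimum: fermentation uses 81 of 95 (slack = 14); hops uses 33 of 33 (binding); malt uses 111 of 111 (binding).
By complementary slackness, y = 0 for the non-binding constraint.
Dual feasibility on the basic columns requires 3·y_hops + 6·y_malt = 40.5, 1·y_hops + 5·y_malt = 19.5.
Solving: y_hops = 9.5, y_malt = 2.
Shadow price of malt = 2.

2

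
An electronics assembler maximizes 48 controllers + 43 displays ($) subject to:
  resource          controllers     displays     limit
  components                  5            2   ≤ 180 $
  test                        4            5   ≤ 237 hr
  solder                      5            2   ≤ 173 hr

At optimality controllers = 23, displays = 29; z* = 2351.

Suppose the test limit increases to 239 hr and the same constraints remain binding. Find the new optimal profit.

2365

At the optimum: components uses 173 of 180 (slack = 7); test uses 237 of 237 (binding); solder uses 173 of 173 (binding).
Slack constraints have shadow price 0 (complementary slackness).
Dual feasibility on the basic columns requires 4·y_test + 5·y_solder = 48, 5·y_test + 2·y_solder = 43.
Solving: y_test = 7, y_solder = 4.
Δz = y_test·Δb = 7 × (2) = 14, so new z* = 2351 + 14 = 2365.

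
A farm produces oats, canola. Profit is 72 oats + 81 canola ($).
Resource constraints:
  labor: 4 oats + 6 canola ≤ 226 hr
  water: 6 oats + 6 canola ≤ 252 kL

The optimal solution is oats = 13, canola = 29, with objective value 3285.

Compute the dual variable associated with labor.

4.5

Both labor and water are binding at x*.
The binding rows give the dual system: 4·y_labor + 6·y_water = 72 and 6·y_labor + 6·y_water = 81.
This yields shadow prices y_labor = 4.5, y_water = 9.
Shadow price of labor = 4.5.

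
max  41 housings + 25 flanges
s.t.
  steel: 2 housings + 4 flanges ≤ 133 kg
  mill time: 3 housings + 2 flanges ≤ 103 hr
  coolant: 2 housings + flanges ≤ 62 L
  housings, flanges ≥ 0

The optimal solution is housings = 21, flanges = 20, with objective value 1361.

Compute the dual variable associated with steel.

Binding: mill time and coolant. Non-binding: steel (11 unused).
Since steel is not tight, its dual is 0.
Dual feasibility on the basic columns requires 3·y_mill time + 2·y_coolant = 41, 2·y_mill time + 1·y_coolant = 25.
→ y_mill time = 9 and y_coolant = 7.
Shadow price of steel = 0.

0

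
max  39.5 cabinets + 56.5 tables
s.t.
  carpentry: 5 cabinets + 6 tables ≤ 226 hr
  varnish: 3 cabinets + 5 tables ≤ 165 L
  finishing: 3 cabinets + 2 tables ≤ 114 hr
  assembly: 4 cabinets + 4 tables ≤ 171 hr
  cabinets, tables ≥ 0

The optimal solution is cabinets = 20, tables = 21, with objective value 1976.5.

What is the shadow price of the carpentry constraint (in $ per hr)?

4

Binding: carpentry and varnish. Non-binding: finishing (12 unused), assembly (7 unused).
Slack constraints have shadow price 0 (complementary slackness).
The binding rows give the dual system: 5·y_carpentry + 3·y_varnish = 39.5 and 6·y_carpentry + 5·y_varnish = 56.5.
Solving: y_carpentry = 4, y_varnish = 6.5.
Shadow price of carpentry = 4.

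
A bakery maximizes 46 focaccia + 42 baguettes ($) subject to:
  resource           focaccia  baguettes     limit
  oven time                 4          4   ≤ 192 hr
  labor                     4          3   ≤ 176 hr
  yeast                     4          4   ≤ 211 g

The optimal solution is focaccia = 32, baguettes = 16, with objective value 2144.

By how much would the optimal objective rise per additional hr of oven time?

7.5

Binding: oven time and labor. Non-binding: yeast (19 unused).
By complementary slackness, y = 0 for the non-binding constraint.
From A_Bᵀ y = c: 4·y_oven time + 4·y_labor = 46; 4·y_oven time + 3·y_labor = 42.
→ y_oven time = 7.5 and y_labor = 4.
Shadow price of oven time = 7.5.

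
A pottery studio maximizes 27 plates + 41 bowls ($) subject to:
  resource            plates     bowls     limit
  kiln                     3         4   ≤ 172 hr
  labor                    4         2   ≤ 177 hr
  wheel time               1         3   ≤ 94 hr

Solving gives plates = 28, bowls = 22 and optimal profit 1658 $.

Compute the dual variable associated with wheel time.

Binding: kiln and wheel time. Non-binding: labor (21 unused).
By complementary slackness, y = 0 for the non-binding constraint.
Dual feasibility on the basic columns requires 3·y_kiln + 1·y_wheel time = 27, 4·y_kiln + 3·y_wheel time = 41.
Solving: y_kiln = 8, y_wheel time = 3.
Shadow price of wheel time = 3.

3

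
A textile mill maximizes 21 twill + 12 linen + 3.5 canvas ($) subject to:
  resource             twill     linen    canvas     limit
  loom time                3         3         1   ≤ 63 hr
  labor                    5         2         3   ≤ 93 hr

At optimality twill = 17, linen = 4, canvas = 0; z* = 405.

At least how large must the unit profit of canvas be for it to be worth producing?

Both loom time and labor are binding at x*.
From A_Bᵀ y = c: 3·y_loom time + 5·y_labor = 21; 3·y_loom time + 2·y_labor = 12.
This yields shadow prices y_loom time = 2, y_labor = 3.
canvas enters the basis when its profit ≥ yᵀa₃ = 2·1 + 3·3 = 11.

11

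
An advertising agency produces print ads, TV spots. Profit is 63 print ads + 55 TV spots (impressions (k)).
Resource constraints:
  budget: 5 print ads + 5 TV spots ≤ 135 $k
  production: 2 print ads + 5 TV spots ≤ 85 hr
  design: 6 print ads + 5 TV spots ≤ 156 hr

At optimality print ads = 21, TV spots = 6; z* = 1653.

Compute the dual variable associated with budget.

3

Check each constraint at x*: budget 135/135 (tight); production 72/85 (slack 13); design 156/156 (tight).
By complementary slackness, y = 0 for the non-binding constraint.
Dual feasibility on the basic columns requires 5·y_budget + 6·y_design = 63, 5·y_budget + 5·y_design = 55.
This yields shadow prices y_budget = 3, y_design = 8.
Shadow price of budget = 3.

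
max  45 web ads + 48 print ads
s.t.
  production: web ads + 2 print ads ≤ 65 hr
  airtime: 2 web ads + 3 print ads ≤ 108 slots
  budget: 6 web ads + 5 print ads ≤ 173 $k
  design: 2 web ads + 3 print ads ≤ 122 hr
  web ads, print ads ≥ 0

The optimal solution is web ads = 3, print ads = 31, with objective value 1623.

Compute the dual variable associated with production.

Check each constraint at x*: production 65/65 (tight); airtime 99/108 (slack 9); budget 173/173 (tight); design 99/122 (slack 23).
By complementary slackness, y = 0 for the non-binding constraints.
Dual feasibility on the basic columns requires 1·y_production + 6·y_budget = 45, 2·y_production + 5·y_budget = 48.
Solving: y_production = 9, y_budget = 6.
Shadow price of production = 9.

9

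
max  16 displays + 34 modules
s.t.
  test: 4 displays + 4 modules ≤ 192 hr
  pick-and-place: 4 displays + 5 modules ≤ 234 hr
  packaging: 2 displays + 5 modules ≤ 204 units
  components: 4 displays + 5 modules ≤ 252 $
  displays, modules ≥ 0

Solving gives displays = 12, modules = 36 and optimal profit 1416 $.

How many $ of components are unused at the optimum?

components used = 4·12 + 5·36 = 228; slack = 252 − 228 = 24.

24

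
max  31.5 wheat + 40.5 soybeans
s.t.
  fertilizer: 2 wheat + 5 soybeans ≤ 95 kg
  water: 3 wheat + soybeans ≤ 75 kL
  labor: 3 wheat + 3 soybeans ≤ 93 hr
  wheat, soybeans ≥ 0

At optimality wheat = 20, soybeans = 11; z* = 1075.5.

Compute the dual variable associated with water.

Check each constraint at x*: fertilizer 95/95 (tight); water 71/75 (slack 4); labor 93/93 (tight).
Since water is not tight, its dual is 0.
From A_Bᵀ y = c: 2·y_fertilizer + 3·y_labor = 31.5; 5·y_fertilizer + 3·y_labor = 40.5.
This yields shadow prices y_fertilizer = 3, y_labor = 8.5.
Shadow price of water = 0.

0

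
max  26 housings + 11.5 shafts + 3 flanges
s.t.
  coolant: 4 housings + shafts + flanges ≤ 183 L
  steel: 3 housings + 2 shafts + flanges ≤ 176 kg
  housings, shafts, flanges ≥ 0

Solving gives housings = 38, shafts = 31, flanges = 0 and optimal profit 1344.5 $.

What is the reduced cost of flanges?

Both coolant and steel are binding at x*.
The binding rows give the dual system: 4·y_coolant + 3·y_steel = 26 and 1·y_coolant + 2·y_steel = 11.5.
Solving: y_coolant = 3.5, y_steel = 4.
Reduced cost of flanges: c₃ − yᵀa₃ = 3 − (3.5·1 + 4·1) = 3 − 7.5 = -4.5.

-4.5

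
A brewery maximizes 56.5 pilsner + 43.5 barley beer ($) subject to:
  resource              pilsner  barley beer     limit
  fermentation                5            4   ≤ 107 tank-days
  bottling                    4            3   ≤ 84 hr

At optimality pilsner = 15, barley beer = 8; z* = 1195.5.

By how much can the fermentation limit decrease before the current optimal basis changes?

2

Binding constraints: fermentation, bottling. The basis is B = [[5,4],[4,3]] with det -1.
Per unit decrease in fermentation, x* moves by d = (3, -4).
The basis stays optimal until barley beer reaches 0; allowable decrease = 2 tank-days.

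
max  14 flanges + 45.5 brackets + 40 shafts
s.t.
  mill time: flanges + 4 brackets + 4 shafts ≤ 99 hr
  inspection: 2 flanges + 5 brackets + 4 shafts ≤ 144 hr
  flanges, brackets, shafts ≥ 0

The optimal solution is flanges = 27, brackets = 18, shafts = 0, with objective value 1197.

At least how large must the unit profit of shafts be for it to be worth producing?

Both mill time and inspection are binding at x*.
Dual feasibility on the basic columns requires 1·y_mill time + 2·y_inspection = 14, 4·y_mill time + 5·y_inspection = 45.5.
→ y_mill time = 7 and y_inspection = 3.5.
shafts enters the basis when its profit ≥ yᵀa₃ = 7·4 + 3.5·4 = 42.

42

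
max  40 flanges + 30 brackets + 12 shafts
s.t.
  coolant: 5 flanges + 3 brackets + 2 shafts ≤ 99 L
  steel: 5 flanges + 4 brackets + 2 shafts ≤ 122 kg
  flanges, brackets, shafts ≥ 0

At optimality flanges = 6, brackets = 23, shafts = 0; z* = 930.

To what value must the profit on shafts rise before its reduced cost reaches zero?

Both coolant and steel are binding at x*.
From A_Bᵀ y = c: 5·y_coolant + 5·y_steel = 40; 3·y_coolant + 4·y_steel = 30.
→ y_coolant = 2 and y_steel = 6.
shafts enters the basis when its profit ≥ yᵀa₃ = 2·2 + 6·2 = 16.

16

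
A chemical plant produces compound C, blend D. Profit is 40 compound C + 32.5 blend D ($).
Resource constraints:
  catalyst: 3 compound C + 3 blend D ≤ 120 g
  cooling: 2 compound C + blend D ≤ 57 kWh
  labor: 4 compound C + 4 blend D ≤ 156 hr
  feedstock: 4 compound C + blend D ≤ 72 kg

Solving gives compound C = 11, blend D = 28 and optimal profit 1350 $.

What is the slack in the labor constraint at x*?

labor used = 4·11 + 4·28 = 156; slack = 156 − 156 = 0.

0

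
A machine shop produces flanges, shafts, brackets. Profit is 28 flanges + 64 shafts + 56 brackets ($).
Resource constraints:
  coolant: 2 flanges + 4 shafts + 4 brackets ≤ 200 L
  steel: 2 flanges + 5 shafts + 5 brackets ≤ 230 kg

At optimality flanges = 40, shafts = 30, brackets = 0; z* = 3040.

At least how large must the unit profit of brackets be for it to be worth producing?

At the optimum: coolant uses 200 of 200 (binding); steel uses 230 of 230 (binding).
Dual feasibility on the basic columns requires 2·y_coolant + 2·y_steel = 28, 4·y_coolant + 5·y_steel = 64.
This yields shadow prices y_coolant = 6, y_steel = 8.
brackets enters the basis when its profit ≥ yᵀa₃ = 6·4 + 8·5 = 64.

64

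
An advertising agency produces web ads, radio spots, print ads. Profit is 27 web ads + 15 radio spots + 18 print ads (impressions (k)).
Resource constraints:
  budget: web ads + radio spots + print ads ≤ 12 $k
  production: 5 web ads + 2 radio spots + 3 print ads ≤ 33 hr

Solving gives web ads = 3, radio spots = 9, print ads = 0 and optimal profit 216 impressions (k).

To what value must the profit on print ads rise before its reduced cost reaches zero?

19

Both budget and production are binding at x*.
Dual feasibility on the basic columns requires 1·y_budget + 5·y_production = 27, 1·y_budget + 2·y_production = 15.
→ y_budget = 7 and y_production = 4.
print ads enters the basis when its profit ≥ yᵀa₃ = 7·1 + 4·3 = 19.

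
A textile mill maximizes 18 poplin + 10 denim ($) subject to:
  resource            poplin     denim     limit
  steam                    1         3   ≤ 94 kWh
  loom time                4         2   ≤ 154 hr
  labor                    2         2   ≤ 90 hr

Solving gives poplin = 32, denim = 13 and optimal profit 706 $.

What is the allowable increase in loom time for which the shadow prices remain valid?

26

Binding constraints: loom time, labor. The basis is B = [[4,2],[2,2]] with det 4.
Per unit increase in loom time, x* moves by d = (0.5, -0.5).
The basis stays optimal until denim reaches 0; allowable increase = 26 hr.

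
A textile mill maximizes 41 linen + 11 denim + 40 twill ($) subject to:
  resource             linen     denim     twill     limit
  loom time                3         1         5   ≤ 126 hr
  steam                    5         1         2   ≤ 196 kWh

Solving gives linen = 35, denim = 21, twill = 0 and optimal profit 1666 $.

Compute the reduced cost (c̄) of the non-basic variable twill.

-3

Both loom time and steam are binding at x*.
Dual feasibility on the basic columns requires 3·y_loom time + 5·y_steam = 41, 1·y_loom time + 1·y_steam = 11.
→ y_loom time = 7 and y_steam = 4.
Reduced cost of twill: c₃ − yᵀa₃ = 40 − (7·5 + 4·2) = 40 − 43 = -3.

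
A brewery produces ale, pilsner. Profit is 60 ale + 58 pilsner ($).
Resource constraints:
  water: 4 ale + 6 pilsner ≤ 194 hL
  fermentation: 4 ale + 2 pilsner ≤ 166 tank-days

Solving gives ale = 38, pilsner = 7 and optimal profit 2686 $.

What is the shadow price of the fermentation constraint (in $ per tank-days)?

8

Both water and fermentation are binding at x*.
Dual feasibility on the basic columns requires 4·y_water + 4·y_fermentation = 60, 6·y_water + 2·y_fermentation = 58.
This yields shadow prices y_water = 7, y_fermentation = 8.
Shadow price of fermentation = 8.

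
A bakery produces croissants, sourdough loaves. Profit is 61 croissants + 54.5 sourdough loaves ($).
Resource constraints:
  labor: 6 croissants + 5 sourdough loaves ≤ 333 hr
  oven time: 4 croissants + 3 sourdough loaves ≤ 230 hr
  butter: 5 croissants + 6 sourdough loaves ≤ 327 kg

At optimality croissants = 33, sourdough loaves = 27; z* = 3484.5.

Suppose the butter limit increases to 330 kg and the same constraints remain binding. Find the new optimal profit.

At the optimum: labor uses 333 of 333 (binding); oven time uses 213 of 230 (slack = 17); butter uses 327 of 327 (binding).
Slack constraints have shadow price 0 (complementary slackness).
From A_Bᵀ y = c: 6·y_labor + 5·y_butter = 61; 5·y_labor + 6·y_butter = 54.5.
Solving: y_labor = 8.5, y_butter = 2.
Δz = y_butter·Δb = 2 × (3) = 6, so new z* = 3484.5 + 6 = 3490.5.

3490.5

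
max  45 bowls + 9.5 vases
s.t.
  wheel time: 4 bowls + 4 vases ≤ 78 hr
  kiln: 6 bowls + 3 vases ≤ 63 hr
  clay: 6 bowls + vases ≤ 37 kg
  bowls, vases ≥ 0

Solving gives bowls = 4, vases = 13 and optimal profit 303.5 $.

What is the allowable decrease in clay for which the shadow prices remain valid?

Binding constraints: kiln, clay. The basis is B = [[6,3],[6,1]] with det -12.
Per unit decrease in clay, x* moves by d = (-0.25, 0.5).
The basis stays optimal until wheel time becomes binding; allowable decrease = 10 kg.

10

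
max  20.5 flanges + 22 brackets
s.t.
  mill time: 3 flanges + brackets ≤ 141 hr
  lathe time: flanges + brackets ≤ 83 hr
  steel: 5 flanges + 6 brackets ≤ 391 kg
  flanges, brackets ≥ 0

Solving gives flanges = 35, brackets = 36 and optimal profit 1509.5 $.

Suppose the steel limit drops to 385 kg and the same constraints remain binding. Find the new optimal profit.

1488.5

Binding: mill time and steel. Non-binding: lathe time (12 unused).
Since lathe time is not tight, its dual is 0.
From A_Bᵀ y = c: 3·y_mill time + 5·y_steel = 20.5; 1·y_mill time + 6·y_steel = 22.
This yields shadow prices y_mill time = 1, y_steel = 3.5.
Δz = y_steel·Δb = 3.5 × (-6) = -21, so new z* = 1509.5 − 21 = 1488.5.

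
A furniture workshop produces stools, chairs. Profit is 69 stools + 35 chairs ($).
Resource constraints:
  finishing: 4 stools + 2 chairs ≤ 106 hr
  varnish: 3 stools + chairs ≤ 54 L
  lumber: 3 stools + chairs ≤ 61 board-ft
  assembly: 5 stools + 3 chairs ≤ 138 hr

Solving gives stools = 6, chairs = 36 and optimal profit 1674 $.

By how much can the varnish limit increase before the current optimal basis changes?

Binding constraints: varnish, assembly. The basis is B = [[3,1],[5,3]] with det 4.
Per unit increase in varnish, x* moves by d = (0.75, -1.25).
The basis stays optimal until lumber becomes binding; allowable increase = 7 L.

7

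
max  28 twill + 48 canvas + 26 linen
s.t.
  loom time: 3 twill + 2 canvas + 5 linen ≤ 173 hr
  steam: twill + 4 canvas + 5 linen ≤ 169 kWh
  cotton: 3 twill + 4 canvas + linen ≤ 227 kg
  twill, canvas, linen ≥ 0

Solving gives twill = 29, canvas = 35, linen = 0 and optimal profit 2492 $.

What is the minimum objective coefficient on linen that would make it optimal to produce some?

Check each constraint at x*: loom time 157/173 (slack 16); steam 169/169 (tight); cotton 227/227 (tight).
Since loom time is not tight, its dual is 0.
From A_Bᵀ y = c: 1·y_steam + 3·y_cotton = 28; 4·y_steam + 4·y_cotton = 48.
This yields shadow prices y_steam = 4, y_cotton = 8.
linen enters the basis when its profit ≥ yᵀa₃ = 4·5 + 8·1 = 28.

28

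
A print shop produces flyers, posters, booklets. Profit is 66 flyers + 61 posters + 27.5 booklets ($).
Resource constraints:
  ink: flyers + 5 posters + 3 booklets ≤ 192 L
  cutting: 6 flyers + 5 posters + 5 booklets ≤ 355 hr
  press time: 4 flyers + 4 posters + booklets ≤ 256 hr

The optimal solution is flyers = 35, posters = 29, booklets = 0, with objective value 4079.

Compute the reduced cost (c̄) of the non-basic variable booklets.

Check each constraint at x*: ink 180/192 (slack 12); cutting 355/355 (tight); press time 256/256 (tight).
By complementary slackness, y = 0 for the non-binding constraint.
The binding rows give the dual system: 6·y_cutting + 4·y_press time = 66 and 5·y_cutting + 4·y_press time = 61.
→ y_cutting = 5 and y_press time = 9.
Reduced cost of booklets: c₃ − yᵀa₃ = 27.5 − (5·5 + 9·1) = 27.5 − 34 = -6.5.

-6.5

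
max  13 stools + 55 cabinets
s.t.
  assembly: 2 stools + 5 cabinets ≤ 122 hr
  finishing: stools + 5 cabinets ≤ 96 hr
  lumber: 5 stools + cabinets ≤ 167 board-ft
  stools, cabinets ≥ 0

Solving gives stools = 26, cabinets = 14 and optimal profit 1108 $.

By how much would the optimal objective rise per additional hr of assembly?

Binding: assembly and finishing. Non-binding: lumber (23 unused).
Since lumber is not tight, its dual is 0.
The binding rows give the dual system: 2·y_assembly + 1·y_finishing = 13 and 5·y_assembly + 5·y_finishing = 55.
This yields shadow prices y_assembly = 2, y_finishing = 9.
Shadow price of assembly = 2.

2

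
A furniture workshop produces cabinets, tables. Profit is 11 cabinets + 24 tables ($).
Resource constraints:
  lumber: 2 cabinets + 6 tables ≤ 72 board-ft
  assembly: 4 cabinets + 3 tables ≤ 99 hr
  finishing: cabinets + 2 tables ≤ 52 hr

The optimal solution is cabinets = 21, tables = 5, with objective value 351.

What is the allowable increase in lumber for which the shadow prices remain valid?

Binding constraints: lumber, assembly. The basis is B = [[2,6],[4,3]] with det -18.
Per unit increase in lumber, x* moves by d = (-0.1667, 0.2222).
The basis stays optimal until finishing becomes binding; allowable increase = 75.6 board-ft.

75.6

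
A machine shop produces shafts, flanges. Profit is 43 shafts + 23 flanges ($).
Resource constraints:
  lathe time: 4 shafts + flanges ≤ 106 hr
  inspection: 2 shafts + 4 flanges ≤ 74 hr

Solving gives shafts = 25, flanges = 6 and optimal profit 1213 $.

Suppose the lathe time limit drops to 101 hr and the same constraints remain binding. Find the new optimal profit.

1168

At the optimum: lathe time uses 106 of 106 (binding); inspection uses 74 of 74 (binding).
The binding rows give the dual system: 4·y_lathe time + 2·y_inspection = 43 and 1·y_lathe time + 4·y_inspection = 23.
This yields shadow prices y_lathe time = 9, y_inspection = 3.5.
Δz = y_lathe time·Δb = 9 × (-5) = -45, so new z* = 1213 − 45 = 1168.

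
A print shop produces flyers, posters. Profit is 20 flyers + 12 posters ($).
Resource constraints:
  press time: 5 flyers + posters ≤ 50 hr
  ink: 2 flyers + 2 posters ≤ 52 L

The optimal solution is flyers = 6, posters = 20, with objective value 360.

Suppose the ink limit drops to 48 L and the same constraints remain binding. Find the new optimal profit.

Check each constraint at x*: press time 50/50 (tight); ink 52/52 (tight).
From A_Bᵀ y = c: 5·y_press time + 2·y_ink = 20; 1·y_press time + 2·y_ink = 12.
Solving: y_press time = 2, y_ink = 5.
Δz = y_ink·Δb = 5 × (-4) = -20, so new z* = 360 − 20 = 340.

340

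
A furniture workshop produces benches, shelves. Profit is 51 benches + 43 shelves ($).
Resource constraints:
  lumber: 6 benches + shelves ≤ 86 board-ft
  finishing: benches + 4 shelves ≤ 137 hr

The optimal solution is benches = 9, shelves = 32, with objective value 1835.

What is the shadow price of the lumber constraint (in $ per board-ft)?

7

At the optimum: lumber uses 86 of 86 (binding); finishing uses 137 of 137 (binding).
From A_Bᵀ y = c: 6·y_lumber + 1·y_finishing = 51; 1·y_lumber + 4·y_finishing = 43.
This yields shadow prices y_lumber = 7, y_finishing = 9.
Shadow price of lumber = 7.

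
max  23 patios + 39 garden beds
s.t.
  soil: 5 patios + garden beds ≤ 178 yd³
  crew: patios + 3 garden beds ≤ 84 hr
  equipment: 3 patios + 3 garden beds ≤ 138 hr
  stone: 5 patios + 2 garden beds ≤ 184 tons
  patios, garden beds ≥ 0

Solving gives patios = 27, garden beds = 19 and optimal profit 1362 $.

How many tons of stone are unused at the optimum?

11

stone used = 5·27 + 2·19 = 173; slack = 184 − 173 = 11.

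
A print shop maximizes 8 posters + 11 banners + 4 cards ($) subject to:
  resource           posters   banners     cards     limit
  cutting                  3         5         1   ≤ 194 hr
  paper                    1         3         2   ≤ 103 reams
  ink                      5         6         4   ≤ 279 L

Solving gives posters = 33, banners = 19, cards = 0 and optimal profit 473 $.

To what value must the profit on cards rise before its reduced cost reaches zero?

5

Binding: cutting and ink. Non-binding: paper (13 unused).
Since paper is not tight, its dual is 0.
The binding rows give the dual system: 3·y_cutting + 5·y_ink = 8 and 5·y_cutting + 6·y_ink = 11.
→ y_cutting = 1 and y_ink = 1.
cards enters the basis when its profit ≥ yᵀa₃ = 1·1 + 1·4 = 5.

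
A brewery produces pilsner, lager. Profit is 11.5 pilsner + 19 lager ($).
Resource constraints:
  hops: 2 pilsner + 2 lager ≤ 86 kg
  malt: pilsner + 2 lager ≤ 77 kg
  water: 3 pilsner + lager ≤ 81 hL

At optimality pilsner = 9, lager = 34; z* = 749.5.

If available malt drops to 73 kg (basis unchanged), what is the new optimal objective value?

719.5

At the optimum: hops uses 86 of 86 (binding); malt uses 77 of 77 (binding); water uses 61 of 81 (slack = 20).
Since water is not tight, its dual is 0.
The binding rows give the dual system: 2·y_hops + 1·y_malt = 11.5 and 2·y_hops + 2·y_malt = 19.
This yields shadow prices y_hops = 2, y_malt = 7.5.
Δz = y_malt·Δb = 7.5 × (-4) = -30, so new z* = 749.5 − 30 = 719.5.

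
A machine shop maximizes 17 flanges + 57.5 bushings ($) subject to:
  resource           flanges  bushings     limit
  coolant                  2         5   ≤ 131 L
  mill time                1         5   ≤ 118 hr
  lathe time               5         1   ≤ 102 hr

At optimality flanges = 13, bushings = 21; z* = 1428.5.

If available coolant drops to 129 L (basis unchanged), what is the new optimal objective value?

1417.5

Binding: coolant and mill time. Non-binding: lathe time (16 unused).
Slack constraints have shadow price 0 (complementary slackness).
The binding rows give the dual system: 2·y_coolant + 1·y_mill time = 17 and 5·y_coolant + 5·y_mill time = 57.5.
This yields shadow prices y_coolant = 5.5, y_mill time = 6.
Δz = y_coolant·Δb = 5.5 × (-2) = -11, so new z* = 1428.5 − 11 = 1417.5.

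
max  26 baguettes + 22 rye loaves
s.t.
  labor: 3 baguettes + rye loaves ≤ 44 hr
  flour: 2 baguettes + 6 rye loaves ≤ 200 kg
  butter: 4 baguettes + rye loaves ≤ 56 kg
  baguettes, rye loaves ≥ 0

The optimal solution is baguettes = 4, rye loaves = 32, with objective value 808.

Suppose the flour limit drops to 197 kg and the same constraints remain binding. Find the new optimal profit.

Binding: labor and flour. Non-binding: butter (8 unused).
By complementary slackness, y = 0 for the non-binding constraint.
Dual feasibility on the basic columns requires 3·y_labor + 2·y_flour = 26, 1·y_labor + 6·y_flour = 22.
Solving: y_labor = 7, y_flour = 2.5.
Δz = y_flour·Δb = 2.5 × (-3) = -7.5, so new z* = 808 − 7.5 = 800.5.

800.5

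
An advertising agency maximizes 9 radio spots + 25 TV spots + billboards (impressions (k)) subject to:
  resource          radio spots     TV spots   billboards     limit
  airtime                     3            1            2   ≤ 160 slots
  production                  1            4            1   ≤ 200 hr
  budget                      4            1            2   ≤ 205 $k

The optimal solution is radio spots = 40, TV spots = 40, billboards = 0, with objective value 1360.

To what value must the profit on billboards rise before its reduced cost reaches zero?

8

At the optimum: airtime uses 160 of 160 (binding); production uses 200 of 200 (binding); budget uses 200 of 205 (slack = 5).
By complementary slackness, y = 0 for the non-binding constraint.
Dual feasibility on the basic columns requires 3·y_airtime + 1·y_production = 9, 1·y_airtime + 4·y_production = 25.
→ y_airtime = 1 and y_production = 6.
billboards enters the basis when its profit ≥ yᵀa₃ = 1·2 + 6·1 = 8.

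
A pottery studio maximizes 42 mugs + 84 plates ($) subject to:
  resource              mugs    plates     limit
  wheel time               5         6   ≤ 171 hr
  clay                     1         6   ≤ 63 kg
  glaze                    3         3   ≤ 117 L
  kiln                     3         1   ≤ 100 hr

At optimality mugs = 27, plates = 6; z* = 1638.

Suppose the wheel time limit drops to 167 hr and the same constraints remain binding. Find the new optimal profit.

1610

Check each constraint at x*: wheel time 171/171 (tight); clay 63/63 (tight); glaze 99/117 (slack 18); kiln 87/100 (slack 13).
Slack constraints have shadow price 0 (complementary slackness).
Dual feasibility on the basic columns requires 5·y_wheel time + 1·y_clay = 42, 6·y_wheel time + 6·y_clay = 84.
Solving: y_wheel time = 7, y_clay = 7.
Δz = y_wheel time·Δb = 7 × (-4) = -28, so new z* = 1638 − 28 = 1610.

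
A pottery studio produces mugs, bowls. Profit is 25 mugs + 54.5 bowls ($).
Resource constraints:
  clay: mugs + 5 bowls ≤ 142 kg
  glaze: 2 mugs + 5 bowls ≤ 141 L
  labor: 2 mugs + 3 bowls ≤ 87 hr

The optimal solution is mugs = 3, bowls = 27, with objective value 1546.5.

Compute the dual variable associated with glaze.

Binding: glaze and labor. Non-binding: clay (4 unused).
Since clay is not tight, its dual is 0.
From A_Bᵀ y = c: 2·y_glaze + 2·y_labor = 25; 5·y_glaze + 3·y_labor = 54.5.
This yields shadow prices y_glaze = 8.5, y_labor = 4.
Shadow price of glaze = 8.5.

8.5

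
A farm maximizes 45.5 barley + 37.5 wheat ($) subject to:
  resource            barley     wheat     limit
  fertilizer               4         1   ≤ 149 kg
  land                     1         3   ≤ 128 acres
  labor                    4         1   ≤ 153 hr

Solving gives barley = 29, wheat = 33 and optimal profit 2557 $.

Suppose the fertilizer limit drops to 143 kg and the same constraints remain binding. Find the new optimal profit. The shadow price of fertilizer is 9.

2503

Δb = -6, so new z* = 2557 + (9)·(-6) = 2557 − 54 = 2503.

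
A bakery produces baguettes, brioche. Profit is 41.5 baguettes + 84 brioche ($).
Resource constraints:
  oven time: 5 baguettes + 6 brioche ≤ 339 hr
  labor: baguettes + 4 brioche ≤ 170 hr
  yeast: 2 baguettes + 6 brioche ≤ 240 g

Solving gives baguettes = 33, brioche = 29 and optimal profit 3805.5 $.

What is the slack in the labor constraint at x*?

labor used = 1·33 + 4·29 = 149; slack = 170 − 149 = 21.

21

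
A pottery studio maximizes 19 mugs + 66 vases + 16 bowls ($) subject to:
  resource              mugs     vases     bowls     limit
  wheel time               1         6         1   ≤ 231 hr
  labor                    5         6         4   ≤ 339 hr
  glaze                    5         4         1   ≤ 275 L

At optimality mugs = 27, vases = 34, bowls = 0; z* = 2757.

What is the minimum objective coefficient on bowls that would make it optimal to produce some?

17

Binding: wheel time and labor. Non-binding: glaze (4 unused).
Since glaze is not tight, its dual is 0.
The binding rows give the dual system: 1·y_wheel time + 5·y_labor = 19 and 6·y_wheel time + 6·y_labor = 66.
This yields shadow prices y_wheel time = 9, y_labor = 2.
bowls enters the basis when its profit ≥ yᵀa₃ = 9·1 + 2·4 = 17.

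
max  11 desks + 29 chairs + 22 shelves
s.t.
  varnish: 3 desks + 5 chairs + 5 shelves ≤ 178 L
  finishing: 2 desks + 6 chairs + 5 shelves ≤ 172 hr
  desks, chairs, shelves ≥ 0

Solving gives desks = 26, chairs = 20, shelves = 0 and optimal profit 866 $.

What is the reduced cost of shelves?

-3

Both varnish and finishing are binding at x*.
Dual feasibility on the basic columns requires 3·y_varnish + 2·y_finishing = 11, 5·y_varnish + 6·y_finishing = 29.
→ y_varnish = 1 and y_finishing = 4.
Reduced cost of shelves: c₃ − yᵀa₃ = 22 − (1·5 + 4·5) = 22 − 25 = -3.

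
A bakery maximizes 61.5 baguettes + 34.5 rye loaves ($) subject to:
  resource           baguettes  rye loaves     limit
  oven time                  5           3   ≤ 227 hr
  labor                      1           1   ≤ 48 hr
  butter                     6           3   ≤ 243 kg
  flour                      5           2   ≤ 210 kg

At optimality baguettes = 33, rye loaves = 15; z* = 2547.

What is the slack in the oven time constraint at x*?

oven time used = 5·33 + 3·15 = 210; slack = 227 − 210 = 17.

17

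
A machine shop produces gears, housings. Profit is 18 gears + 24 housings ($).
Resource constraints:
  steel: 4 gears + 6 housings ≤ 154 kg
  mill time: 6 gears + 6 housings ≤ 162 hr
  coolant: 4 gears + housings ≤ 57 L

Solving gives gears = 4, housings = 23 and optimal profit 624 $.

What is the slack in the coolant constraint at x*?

coolant used = 4·4 + 1·23 = 39; slack = 57 − 39 = 18.

18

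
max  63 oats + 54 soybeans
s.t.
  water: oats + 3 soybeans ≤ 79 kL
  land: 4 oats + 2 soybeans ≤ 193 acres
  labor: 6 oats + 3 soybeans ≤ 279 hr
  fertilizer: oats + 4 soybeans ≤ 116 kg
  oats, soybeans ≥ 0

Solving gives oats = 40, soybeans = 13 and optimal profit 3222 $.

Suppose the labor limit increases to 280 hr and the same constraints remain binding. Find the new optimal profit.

At the optimum: water uses 79 of 79 (binding); land uses 186 of 193 (slack = 7); labor uses 279 of 279 (binding); fertilizer uses 92 of 116 (slack = 24).
By complementary slackness, y = 0 for the non-binding constraints.
Dual feasibility on the basic columns requires 1·y_water + 6·y_labor = 63, 3·y_water + 3·y_labor = 54.
Solving: y_water = 9, y_labor = 9.
Δz = y_labor·Δb = 9 × (1) = 9, so new z* = 3222 + 9 = 3231.

3231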